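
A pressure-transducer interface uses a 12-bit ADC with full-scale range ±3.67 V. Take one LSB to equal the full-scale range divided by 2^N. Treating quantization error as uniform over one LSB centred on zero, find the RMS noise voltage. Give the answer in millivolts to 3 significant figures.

0.517 mV

Span: 3.67 V − (-3.67 V) = 7.34 V.
LSB = 7.34 V ÷ 2^12 = 7.34/4096 V = 1.7920 mV.
For a uniform distribution on [−LSB/2, +LSB/2], V_rms = LSB/√12 = 1.7920 mV/3.4641 = 0.517 mV.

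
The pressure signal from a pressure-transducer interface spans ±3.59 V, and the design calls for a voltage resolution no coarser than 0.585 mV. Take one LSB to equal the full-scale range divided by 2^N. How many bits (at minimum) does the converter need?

14 bits

Span: 3.59 V − (-3.59 V) = 7.18 V.
Need 2^N ≥ 7.18 V / 0.585 mV = 12270 → N_min = 14.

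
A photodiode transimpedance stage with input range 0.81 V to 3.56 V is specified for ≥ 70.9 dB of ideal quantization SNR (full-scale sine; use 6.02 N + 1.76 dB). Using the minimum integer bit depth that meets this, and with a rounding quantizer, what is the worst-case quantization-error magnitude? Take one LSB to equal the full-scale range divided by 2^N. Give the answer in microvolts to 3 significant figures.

Range = 3.56 − (0.81) = 2.75 V.
Required N = ⌈(70.9 − 1.76)/6.02⌉ = ⌈11.485⌉ = 12.
LSB = 2.75 V / 2^12 = 0.67139 mV.
Max error for round-to-nearest is LSB/2 = 336 µV.

336 µV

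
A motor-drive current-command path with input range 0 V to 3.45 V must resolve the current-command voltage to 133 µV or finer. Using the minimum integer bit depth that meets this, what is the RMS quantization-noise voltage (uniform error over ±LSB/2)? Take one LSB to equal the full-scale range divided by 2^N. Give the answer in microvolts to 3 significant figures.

Full-scale range = 3.45 V.
Need 2^N ≥ 3.45 V / 133 µV = 25940 → N_min = 15.
LSB = 3.45 V / 2^15 = 105.29 µV.
σ_q = LSB/√12 = 105.29 µV/3.4641 = 30.4 µV.

30.4 µV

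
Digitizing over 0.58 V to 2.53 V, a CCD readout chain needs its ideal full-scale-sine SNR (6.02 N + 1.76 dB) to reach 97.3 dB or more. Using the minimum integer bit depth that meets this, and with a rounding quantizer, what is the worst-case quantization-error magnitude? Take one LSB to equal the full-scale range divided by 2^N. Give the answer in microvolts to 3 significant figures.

The full-scale span is 2.53 − (0.58) = 1.95 V.
N ≥ (97.3 − 1.76)/6.02 = 15.870 → N_min = 16.
LSB = 1.95 V / 2^16 = 29.755 µV.
Half an LSB is 14.9 µV.

14.9 µV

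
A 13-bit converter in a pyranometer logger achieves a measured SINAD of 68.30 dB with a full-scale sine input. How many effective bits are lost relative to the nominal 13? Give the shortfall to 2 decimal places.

N_eff = (68.30 − 1.76)/6.02 = 11.0532 bits.
Lost resolution: 13 − 11.0532 = 1.9468 bits.

1.95 bits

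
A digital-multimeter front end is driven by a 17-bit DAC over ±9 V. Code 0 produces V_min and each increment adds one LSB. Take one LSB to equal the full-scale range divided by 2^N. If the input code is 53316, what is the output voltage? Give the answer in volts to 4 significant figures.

-1.678 V

Range = 9 − (-9) = 18 V. LSB = 18 V / 2^17.
V_out = V_min + code × LSB = -9 V + 53316 × 18 V / 131072
      = -9 V + 7.32184 V = -1.67816 V.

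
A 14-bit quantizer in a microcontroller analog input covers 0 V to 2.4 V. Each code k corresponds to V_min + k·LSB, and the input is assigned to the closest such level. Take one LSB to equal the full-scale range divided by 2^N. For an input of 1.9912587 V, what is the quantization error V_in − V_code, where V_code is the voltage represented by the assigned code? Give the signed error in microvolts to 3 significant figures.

Full-scale range = 2.4 V. LSB = 2.4 V / 2^14 ≈ 146.5 µV.
(V_in − V_min)/LSB = (1.9912587 − (0)) × 16384/2.4 = 13593.6594 → nearest code k = 13594.
V_code = V_min + k × range/2^14 = 0 + 13594 × 2.4/16384 = 1.9913085938 V.
Error = V_in − V_code = 1.9912587 − (1.9913085938) = −49.9 µV.

−49.9 µV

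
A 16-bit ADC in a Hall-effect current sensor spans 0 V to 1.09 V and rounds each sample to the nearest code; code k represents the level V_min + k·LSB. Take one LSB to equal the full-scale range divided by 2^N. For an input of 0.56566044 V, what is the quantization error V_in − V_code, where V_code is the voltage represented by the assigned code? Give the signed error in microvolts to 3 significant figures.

+3.40 µV

Span = 1.09 V. LSB = 1.09 V / 2^16 ≈ 16.63 µV.
(0.56566044 − (0)) / LSB = 0.56566044 × 65536/1.09 = 34010.2042. Nearest integer: k = 34010.
V_code = 0 + (34010/65536) × 1.09 = 0.56565704346 V.
e = 0.56566044 − (0.56565704346) = +3.40 µV.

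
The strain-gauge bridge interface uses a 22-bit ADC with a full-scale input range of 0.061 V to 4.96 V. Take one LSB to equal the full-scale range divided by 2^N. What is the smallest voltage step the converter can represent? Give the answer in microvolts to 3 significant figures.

1.17 µV

Range = 4.96 − (0.061) = 4.899 V.
2^22 = 4194304 levels.
Step size = 4.899/4194304 V = 1.17 µV.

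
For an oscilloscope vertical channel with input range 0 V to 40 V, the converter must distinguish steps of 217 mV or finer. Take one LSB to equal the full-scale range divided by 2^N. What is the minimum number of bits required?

8 bits

V_FS = 40 V.
Required number of levels: 40/217 mV = 184.33; smallest N with 2^N ≥ that is 8.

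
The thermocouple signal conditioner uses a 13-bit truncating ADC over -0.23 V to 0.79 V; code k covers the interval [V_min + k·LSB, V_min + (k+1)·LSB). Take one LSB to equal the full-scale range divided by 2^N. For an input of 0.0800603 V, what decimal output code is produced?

2490

Full-scale range = 0.79 V − (-0.23 V) = 1.02 V. LSB = 1.02 V / 2^13 ≈ 124.5 µV.
V_in − V_min = 0.0800603 − (-0.23) = 0.3100603 V.
Divide by LSB: 0.3100603 × 8192/1.02 = 2490.2098.
Truncating gives code 2490.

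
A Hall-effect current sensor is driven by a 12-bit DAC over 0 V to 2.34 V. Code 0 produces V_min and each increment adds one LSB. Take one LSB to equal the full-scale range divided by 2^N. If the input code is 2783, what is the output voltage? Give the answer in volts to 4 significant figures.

Span = 2.34 V. LSB = 2.34 V / 2^12.
Output = V_min + (2783/4096) × range = 0 + 0.679443 × 2.34 V
      = 0 V + 1.58990 V = 1.58990 V.

1.590 V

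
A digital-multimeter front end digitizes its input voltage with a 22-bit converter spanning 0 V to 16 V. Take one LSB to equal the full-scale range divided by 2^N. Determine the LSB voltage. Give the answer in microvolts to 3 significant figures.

Span = 16 V.
2^22 = 4194304 levels.
One LSB is 16 V / 4194304 = 3.81 µV.

3.81 µV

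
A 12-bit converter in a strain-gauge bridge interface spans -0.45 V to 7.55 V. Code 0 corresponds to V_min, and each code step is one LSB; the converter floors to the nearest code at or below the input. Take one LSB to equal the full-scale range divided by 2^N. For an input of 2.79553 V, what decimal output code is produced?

1661

Span: 7.55 V − (-0.45 V) = 8 V. LSB = 8 V / 2^12 ≈ 1.953 mV.
(V_in − V_min) × 2^12/range = (2.79553 − (-0.45)) × 4096/8 = 1661.711.
Floor → code = 1661.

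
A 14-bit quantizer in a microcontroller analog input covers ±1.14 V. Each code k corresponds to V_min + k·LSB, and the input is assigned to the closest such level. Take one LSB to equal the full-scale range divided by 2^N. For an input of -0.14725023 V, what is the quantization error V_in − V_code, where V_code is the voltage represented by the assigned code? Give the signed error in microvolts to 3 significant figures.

The full-scale span is 1.14 − (-1.14) = 2.28 V. LSB = 2.28 V / 2^14 ≈ 139.2 µV.
(-0.14725023 − (-1.14)) / LSB = 0.99274977 × 16384/2.28 = 7133.8650. Nearest integer: k = 7134.
V_code = V_min + k × range/2^14 = -1.14 + 7134 × 2.28/16384 = -0.14723144531 V.
e = -0.14725023 − (-0.14723144531) = −18.8 µV.

−18.8 µV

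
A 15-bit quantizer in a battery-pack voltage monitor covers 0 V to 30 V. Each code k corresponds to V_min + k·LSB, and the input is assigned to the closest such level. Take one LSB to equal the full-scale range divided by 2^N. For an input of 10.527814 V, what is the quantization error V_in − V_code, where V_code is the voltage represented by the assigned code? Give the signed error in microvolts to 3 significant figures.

Range is 30 V. LSB = 30 V / 2^15 ≈ 0.9155 mV.
(10.527814 − (0)) / LSB = 10.527814 × 32768/30 = 11499.1803. Nearest integer: k = 11499.
V_code = 0 + (11499/32768) × 30 = 10.527648926 V.
e = 10.527814 − (10.527648926) = +165 µV.

+165 µV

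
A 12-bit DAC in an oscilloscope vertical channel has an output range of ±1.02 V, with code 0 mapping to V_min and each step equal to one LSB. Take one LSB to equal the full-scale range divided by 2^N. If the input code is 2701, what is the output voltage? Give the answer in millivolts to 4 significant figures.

325.2 mV

Span: 1.02 V − (-1.02 V) = 2.04 V. LSB = 2.04 V / 2^12.
V_out = -1.02 + 2701 × (2.04/4096) V
      = -1.02 + 1.34522 = 0.325225 V.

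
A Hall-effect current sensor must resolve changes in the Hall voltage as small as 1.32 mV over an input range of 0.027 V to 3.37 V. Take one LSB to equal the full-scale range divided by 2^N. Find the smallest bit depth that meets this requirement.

Full-scale range = 3.37 V − (0.027 V) = 3.343 V.
Required number of levels: 3.343/1.32 mV = 2532.6; smallest N with 2^N ≥ that is 12.

12 bits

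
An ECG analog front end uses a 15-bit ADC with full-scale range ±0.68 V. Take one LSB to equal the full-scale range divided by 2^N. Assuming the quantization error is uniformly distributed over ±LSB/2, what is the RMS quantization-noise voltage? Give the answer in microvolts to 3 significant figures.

12.0 µV

Span: 0.68 V − (-0.68 V) = 1.36 V.
LSB = 1.36 V / 2^15 = 41.504 µV.
σ_q = LSB/√12 = 41.504 µV/3.4641 = 12.0 µV.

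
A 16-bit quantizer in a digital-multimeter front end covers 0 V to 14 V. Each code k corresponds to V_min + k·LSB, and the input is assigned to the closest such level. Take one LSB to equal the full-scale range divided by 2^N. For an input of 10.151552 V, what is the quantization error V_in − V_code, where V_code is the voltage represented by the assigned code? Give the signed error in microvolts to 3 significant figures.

V_FS = 14 V. LSB = 14 V / 2^16 ≈ 213.6 µV.
(V_in − V_min)/LSB = (10.151552 − (0)) × 65536/14 = 47520.8651 → nearest code k = 47521.
V_code = V_min + k × range/2^16 = 0 + 47521 × 14/65536 = 10.151580811 V.
e = 10.151552 − (10.151580811) = −28.8 µV.

−28.8 µV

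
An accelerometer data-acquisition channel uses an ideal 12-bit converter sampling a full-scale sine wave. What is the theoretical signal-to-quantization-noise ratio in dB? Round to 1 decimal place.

Ideal quantization SNR: 6.02 × 12 + 1.76 dB = 74.0 dB.

74.0 dB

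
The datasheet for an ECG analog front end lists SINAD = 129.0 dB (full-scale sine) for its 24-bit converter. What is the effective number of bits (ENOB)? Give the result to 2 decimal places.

21.14 bits

ENOB = (SINAD − 1.76) / 6.02 = (129.0 − 1.76) / 6.02 = 127.24 / 6.02 = 21.1362.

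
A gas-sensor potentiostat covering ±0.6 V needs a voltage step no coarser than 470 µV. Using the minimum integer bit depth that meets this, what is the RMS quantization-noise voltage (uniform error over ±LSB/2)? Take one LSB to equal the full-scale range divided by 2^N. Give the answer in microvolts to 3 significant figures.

The full-scale span is 0.6 − (-0.6) = 1.2 V.
Levels needed ≥ 1.2/470 µV = 2553. 2^12 = 4096 suffices, so N_min = 12.
LSB = 1.2 V ÷ 2^12 = 1.2/4096 V = 292.97 µV.
σ_q = LSB/√12 = 292.97 µV/3.4641 = 84.6 µV.

84.6 µV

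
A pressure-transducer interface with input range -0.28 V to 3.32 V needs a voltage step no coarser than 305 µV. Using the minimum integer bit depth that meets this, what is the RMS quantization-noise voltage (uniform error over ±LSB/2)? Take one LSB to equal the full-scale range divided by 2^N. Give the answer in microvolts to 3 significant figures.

Range = 3.32 − (-0.28) = 3.6 V.
Levels needed ≥ 3.6/305 µV = 11800. 2^14 = 16384 suffices, so N_min = 14.
One LSB is 3.6 V / 16384 = 219.73 µV.
RMS noise = LSB/√12 = 63.4 µV.

63.4 µV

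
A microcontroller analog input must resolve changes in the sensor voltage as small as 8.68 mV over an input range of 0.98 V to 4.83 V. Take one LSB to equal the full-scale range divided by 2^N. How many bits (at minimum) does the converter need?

9 bits

Span: 4.83 V − (0.98 V) = 3.85 V.
Required number of levels: 3.85/8.68 mV = 443.55; smallest N with 2^N ≥ that is 9.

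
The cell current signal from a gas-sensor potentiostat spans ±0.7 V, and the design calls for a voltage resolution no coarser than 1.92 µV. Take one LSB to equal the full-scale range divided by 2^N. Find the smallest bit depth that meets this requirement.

The full-scale span is 0.7 − (-0.7) = 1.4 V.
Need 2^N ≥ 1.4 V / 1.92 µV = 729200 → N_min = 20.

20 bits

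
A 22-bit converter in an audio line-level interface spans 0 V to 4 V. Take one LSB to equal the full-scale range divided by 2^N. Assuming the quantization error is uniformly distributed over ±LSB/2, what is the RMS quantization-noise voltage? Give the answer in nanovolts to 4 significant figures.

Span = 4 V.
Step size = 4/4194304 V = 0.953674 µV.
V_rms = LSB/√12 = 0.953674 µV / √12 = 275.3 nV.

275.3 nV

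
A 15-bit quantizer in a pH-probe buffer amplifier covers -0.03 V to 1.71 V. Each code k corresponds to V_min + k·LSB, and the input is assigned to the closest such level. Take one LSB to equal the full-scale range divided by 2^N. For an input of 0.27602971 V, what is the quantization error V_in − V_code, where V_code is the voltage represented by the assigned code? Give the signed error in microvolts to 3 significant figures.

+11.0 µV

Range = 1.71 − (-0.03) = 1.74 V. LSB = 1.74 V / 2^15 ≈ 53.10 µV.
(V_in − V_min)/LSB = (0.27602971 − (-0.03)) × 32768/1.74 = 5763.2078 → nearest code k = 5763.
Reconstructed level: -0.03 + 5763 × 1.74/32768 V = 0.27601867676 V.
Error = V_in − V_code = 0.27602971 − (0.27601867676) = +11.0 µV.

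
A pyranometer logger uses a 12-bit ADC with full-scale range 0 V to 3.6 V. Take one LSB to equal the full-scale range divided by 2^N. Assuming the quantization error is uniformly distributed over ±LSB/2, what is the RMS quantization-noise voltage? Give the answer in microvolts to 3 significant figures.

254 µV

V_FS = 3.6 V.
Step size = 3.6/4096 V = 0.87891 mV.
For a uniform distribution on [−LSB/2, +LSB/2], V_rms = LSB/√12 = 0.87891 mV/3.4641 = 254 µV.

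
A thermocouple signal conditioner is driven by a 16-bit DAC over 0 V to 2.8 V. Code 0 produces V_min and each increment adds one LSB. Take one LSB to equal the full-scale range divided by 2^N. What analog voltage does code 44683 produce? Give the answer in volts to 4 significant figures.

Span = 2.8 V. LSB = 2.8 V / 2^16.
V_out = 0 + 44683 × (2.8/65536) V
      = 0 + 1.90906 = 1.90906 V.

1.909 V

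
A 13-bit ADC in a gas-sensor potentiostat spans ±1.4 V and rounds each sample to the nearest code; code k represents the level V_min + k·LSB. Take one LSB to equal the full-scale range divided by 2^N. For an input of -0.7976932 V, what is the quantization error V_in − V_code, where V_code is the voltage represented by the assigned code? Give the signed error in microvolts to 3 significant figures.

Span: 1.4 V − (-1.4 V) = 2.8 V. LSB = 2.8 V / 2^13 ≈ 341.8 µV.
(V_in − V_min)/LSB = (-0.7976932 − (-1.4)) × 8192/2.8 = 1762.1776 → nearest code k = 1762.
Reconstructed level: -1.4 + 1762 × 2.8/8192 V = -0.7977539063 V.
Error = V_in − V_code = -0.7976932 − (-0.7977539063) = +60.7 µV.

+60.7 µV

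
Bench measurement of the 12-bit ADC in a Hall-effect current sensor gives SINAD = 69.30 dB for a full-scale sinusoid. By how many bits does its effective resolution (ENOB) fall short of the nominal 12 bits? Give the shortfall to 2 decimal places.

ENOB = (SINAD − 1.76)/6.02 = (69.30 − 1.76)/6.02 = 11.2193 bits.
Shortfall = 12 − 11.2193 = 0.7807 bits.

0.78 bits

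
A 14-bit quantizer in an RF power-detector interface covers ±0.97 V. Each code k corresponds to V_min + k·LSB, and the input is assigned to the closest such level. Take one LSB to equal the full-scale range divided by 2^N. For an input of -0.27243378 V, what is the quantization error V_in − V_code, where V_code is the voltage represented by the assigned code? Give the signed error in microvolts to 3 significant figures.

+23.5 µV

Full-scale range = 0.97 V − (-0.97 V) = 1.94 V. LSB = 1.94 V / 2^14 ≈ 118.4 µV.
(V_in − V_min)/LSB = (-0.27243378 − (-0.97)) × 16384/1.94 = 5891.1984 → nearest code k = 5891.
Reconstructed level: -0.97 + 5891 × 1.94/16384 V = -0.27245727539 V.
e = -0.27243378 − (-0.27245727539) = +23.5 µV.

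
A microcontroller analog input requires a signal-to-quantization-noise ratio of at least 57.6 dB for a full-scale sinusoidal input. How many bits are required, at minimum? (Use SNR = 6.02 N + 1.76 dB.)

10 bits

6.02 N + 1.76 ≥ 57.6 gives N ≥ 9.276, so the minimum integer is 10.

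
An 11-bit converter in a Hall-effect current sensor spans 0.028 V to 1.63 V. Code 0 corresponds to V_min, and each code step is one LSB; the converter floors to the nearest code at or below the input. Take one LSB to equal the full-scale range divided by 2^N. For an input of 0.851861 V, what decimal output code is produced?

1053

The full-scale span is 1.63 − (0.028) = 1.602 V. LSB = 1.602 V / 2^11 ≈ 0.7822 mV.
code = ⌊(V_in − V_min)/LSB⌋ = ⌊(V_in − V_min) × 2^11 / range⌋
     = ⌊(0.851861 − (0.028)) × 2048 / 1.602⌋ = ⌊0.823861 × 2048/1.602⌋
     = ⌊1053.226⌋ = 1053.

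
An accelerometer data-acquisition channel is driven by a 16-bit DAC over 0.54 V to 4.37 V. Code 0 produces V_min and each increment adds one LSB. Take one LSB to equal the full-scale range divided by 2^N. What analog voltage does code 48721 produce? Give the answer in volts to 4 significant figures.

The full-scale span is 4.37 − (0.54) = 3.83 V. LSB = 3.83 V / 2^16.
Output = V_min + (48721/65536) × range = 0.54 + 0.743423 × 3.83 V
      = 0.54 V + 2.84731 V = 3.38731 V.

3.387 V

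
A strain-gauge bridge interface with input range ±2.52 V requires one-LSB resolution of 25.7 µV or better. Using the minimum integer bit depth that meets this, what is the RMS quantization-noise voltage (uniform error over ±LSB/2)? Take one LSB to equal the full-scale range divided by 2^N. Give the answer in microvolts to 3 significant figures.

5.55 µV

Range = 2.52 − (-2.52) = 5.04 V.
Required number of levels: 5.04/25.7 µV = 196110; smallest N with 2^N ≥ that is 18.
Step size = 5.04/262144 V = 19.226 µV.
σ_q = LSB/√12 = 19.226 µV/3.4641 = 5.55 µV.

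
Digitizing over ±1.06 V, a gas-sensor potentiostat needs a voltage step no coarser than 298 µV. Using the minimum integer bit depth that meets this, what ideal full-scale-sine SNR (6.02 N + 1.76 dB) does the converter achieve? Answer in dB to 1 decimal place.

80.0 dB

The full-scale span is 1.06 − (-1.06) = 2.12 V.
Levels needed ≥ 2.12/298 µV = 7114. 2^13 = 8192 suffices, so N_min = 13.
SNR = 6.02 × 13 + 1.76 = 80.02 dB.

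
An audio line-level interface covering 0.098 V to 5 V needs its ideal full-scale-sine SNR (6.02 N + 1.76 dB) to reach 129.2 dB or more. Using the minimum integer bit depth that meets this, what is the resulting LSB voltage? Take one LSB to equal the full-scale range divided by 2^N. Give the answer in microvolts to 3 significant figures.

1.17 µV

Span: 5 V − (0.098 V) = 4.902 V.
N ≥ (129.2 − 1.76)/6.02 = 21.169 → N_min = 22.
LSB = 4.902 V ÷ 2^22 = 4.902/4194304 V = 1.17 µV.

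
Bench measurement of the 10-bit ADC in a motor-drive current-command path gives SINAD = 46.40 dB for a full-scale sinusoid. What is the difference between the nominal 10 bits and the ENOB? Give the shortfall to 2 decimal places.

2.58 bits

Effective bits = (46.40 − 1.76)/6.02 = 7.4153.
Lost resolution: 10 − 7.4153 = 2.5847 bits.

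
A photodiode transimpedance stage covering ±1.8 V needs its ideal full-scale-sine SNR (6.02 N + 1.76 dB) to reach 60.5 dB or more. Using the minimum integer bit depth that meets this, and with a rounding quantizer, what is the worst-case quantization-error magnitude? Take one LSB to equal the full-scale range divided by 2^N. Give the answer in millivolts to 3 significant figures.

1.76 mV

Range = 1.8 − (-1.8) = 3.6 V.
6.02 N + 1.76 ≥ 60.5 gives N ≥ 9.757, so the minimum integer is 10.
One LSB is 3.6 V / 1024 = 3.5156 mV.
|e|_max = LSB/2 = 1.76 mV.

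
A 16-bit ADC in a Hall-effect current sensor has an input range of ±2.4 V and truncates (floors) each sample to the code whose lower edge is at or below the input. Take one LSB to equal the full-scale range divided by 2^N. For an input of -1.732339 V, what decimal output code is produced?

9115

Span: 2.4 V − (-2.4 V) = 4.8 V. LSB = 4.8 V / 2^16 ≈ 73.24 µV.
code = ⌊(V_in − V_min)/LSB⌋ = ⌊(V_in − V_min) × 2^16 / range⌋
     = ⌊(-1.732339 − (-2.4)) × 65536 / 4.8⌋ = ⌊0.667661 × 65536/4.8⌋
     = ⌊9115.798⌋ = 9115.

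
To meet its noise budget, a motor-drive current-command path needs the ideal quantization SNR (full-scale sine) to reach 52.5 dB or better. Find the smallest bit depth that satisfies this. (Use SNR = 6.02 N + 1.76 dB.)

Required N = ⌈(52.5 − 1.76)/6.02⌉ = ⌈8.429⌉ = 9.

9 bits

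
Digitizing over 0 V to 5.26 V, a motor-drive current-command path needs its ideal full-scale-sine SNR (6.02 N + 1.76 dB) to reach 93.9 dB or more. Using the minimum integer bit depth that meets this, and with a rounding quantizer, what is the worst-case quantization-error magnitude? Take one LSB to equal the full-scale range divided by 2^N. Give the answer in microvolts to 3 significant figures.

V_FS = 5.26 V.
N ≥ (93.9 − 1.76)/6.02 = 15.306 → N_min = 16.
Step size = 5.26/65536 V = 80.261 µV.
Max error for round-to-nearest is LSB/2 = 40.1 µV.

40.1 µV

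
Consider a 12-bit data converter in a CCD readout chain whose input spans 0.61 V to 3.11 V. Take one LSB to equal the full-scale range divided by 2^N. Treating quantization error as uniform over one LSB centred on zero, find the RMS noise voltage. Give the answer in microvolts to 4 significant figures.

Range = 3.11 − (0.61) = 2.5 V.
Step size = 2.5/4096 V = 0.610352 mV.
RMS of a uniform error over width LSB is LSB/√12 = 176.2 µV.

176.2 µV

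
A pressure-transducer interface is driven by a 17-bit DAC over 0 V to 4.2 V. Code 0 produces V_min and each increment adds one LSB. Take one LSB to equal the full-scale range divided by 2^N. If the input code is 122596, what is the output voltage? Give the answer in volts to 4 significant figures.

3.928 V

V_FS = 4.2 V. LSB = 4.2 V / 2^17.
V_out = 0 + 122596 × (4.2/131072) V
      = 0 V + 3.92840 V = 3.92840 V.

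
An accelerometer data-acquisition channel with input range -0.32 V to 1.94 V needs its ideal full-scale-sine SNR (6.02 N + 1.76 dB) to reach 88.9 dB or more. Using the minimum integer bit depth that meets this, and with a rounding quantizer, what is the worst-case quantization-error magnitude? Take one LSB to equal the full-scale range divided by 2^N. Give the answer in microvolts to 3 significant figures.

34.5 µV

Range = 1.94 − (-0.32) = 2.26 V.
N ≥ (88.9 − 1.76)/6.02 = 14.475 → N_min = 15.
LSB = 2.26 V / 2^15 = 68.970 µV.
Half an LSB is 34.5 µV.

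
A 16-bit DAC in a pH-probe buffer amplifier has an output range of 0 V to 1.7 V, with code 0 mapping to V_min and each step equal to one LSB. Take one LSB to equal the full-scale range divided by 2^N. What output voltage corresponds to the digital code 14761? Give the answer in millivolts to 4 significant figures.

Full-scale range = 1.7 V. LSB = 1.7 V / 2^16.
V_out = 0 + 14761 × (1.7/65536) V
      = 0 V + 0.382899 V = 0.382899 V.

382.9 mV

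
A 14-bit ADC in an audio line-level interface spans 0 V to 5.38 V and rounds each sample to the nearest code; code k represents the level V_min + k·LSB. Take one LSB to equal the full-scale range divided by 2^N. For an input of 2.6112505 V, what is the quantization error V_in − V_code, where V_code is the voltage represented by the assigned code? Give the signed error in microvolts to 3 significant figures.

+59.1 µV

Span = 5.38 V. LSB = 5.38 V / 2^14 ≈ 328.4 µV.
(V_in − V_min)/LSB = (2.6112505 − (0)) × 16384/5.38 = 7952.1800 → nearest code k = 7952.
V_code = V_min + k × range/2^14 = 0 + 7952 × 5.38/16384 = 2.6111914063 V.
V_in − V_code = 2.6112505 − (2.6111914063) = +59.1 µV.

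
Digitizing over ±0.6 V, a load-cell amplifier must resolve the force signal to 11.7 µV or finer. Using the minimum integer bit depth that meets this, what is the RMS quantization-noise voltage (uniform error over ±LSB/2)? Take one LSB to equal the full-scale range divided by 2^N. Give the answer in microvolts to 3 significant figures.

Full-scale range = 0.6 V − (-0.6 V) = 1.2 V.
Need 2^N ≥ 1.2 V / 11.7 µV = 102600 → N_min = 17.
One LSB is 1.2 V / 131072 = 9.1553 µV.
σ_q = LSB/√12 = 9.1553 µV/3.4641 = 2.64 µV.

2.64 µV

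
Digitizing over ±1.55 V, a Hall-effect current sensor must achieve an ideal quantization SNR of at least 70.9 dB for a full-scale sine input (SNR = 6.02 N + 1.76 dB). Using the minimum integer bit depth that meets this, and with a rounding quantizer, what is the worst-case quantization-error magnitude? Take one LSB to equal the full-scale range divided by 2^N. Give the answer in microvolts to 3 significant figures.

378 µV

Span: 1.55 V − (-1.55 V) = 3.1 V.
Solving 6.02 N ≥ 70.9 − 1.76: N ≥ 11.485. Round up → N = 12.
One LSB is 3.1 V / 4096 = 0.75684 mV.
Half an LSB is 378 µV.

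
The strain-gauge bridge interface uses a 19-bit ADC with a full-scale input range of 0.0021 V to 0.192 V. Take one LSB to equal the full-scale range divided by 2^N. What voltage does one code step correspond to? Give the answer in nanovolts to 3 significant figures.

362 nV

Full-scale range = 0.192 V − (0.0021 V) = 0.1899 V.
Number of codes = 2^19 = 524288.
LSB = 0.1899 V / 2^19 = 362 nV.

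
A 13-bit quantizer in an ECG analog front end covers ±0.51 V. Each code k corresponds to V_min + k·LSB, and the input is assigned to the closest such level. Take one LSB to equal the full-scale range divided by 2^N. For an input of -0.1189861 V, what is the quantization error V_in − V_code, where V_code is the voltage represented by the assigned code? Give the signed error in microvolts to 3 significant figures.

+47.1 µV

Span: 0.51 V − (-0.51 V) = 1.02 V. LSB = 1.02 V / 2^13 ≈ 124.5 µV.
(V_in − V_min)/LSB = (-0.1189861 − (-0.51)) × 8192/1.02 = 3140.3783 → nearest code k = 3140.
V_code = V_min + k × range/2^13 = -0.51 + 3140 × 1.02/8192 = -0.1190332031 V.
V_in − V_code = -0.1189861 − (-0.1190332031) = +47.1 µV.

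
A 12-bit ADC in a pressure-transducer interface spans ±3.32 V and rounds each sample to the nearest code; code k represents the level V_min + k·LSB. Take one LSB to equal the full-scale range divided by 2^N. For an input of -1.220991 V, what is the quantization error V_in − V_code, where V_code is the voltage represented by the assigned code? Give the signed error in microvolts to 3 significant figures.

−307 µV

Span: 3.32 V − (-3.32 V) = 6.64 V. LSB = 6.64 V / 2^12 ≈ 1.621 mV.
(V_in − V_min)/LSB = (-1.220991 − (-3.32)) × 4096/6.64 = 1294.8104 → nearest code k = 1295.
V_code = V_min + k × range/2^12 = -3.32 + 1295 × 6.64/4096 = -1.220683594 V.
e = -1.220991 − (-1.220683594) = −307 µV.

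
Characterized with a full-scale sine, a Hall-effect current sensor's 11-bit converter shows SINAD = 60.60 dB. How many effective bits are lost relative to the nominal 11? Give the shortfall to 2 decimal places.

1.23 bits

N_eff = (60.60 − 1.76)/6.02 = 9.7741 bits.
11 − 9.7741 = 1.23 bits below nominal.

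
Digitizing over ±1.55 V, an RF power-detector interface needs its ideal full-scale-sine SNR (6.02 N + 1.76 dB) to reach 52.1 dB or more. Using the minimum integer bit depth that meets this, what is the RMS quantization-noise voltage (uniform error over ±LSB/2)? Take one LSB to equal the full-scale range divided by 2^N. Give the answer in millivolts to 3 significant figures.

1.75 mV

Full-scale range = 1.55 V − (-1.55 V) = 3.1 V.
6.02 N + 1.76 ≥ 52.1 gives N ≥ 8.362, so the minimum integer is 9.
LSB = 3.1 V / 2^9 = 6.0547 mV.
RMS noise = LSB/√12 = 1.75 mV.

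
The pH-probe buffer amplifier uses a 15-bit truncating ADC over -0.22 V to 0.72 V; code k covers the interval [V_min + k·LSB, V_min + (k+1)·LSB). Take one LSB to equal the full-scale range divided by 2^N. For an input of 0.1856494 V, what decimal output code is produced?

Range = 0.72 − (-0.22) = 0.94 V. LSB = 0.94 V / 2^15 ≈ 28.69 µV.
(V_in − V_min) × 2^15/range = (0.1856494 − (-0.22)) × 32768/0.94 = 14140.765.
Floor → code = 14140.

14140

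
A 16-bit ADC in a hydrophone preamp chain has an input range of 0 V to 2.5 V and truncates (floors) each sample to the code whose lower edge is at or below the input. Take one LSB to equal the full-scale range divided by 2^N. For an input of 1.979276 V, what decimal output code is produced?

51885

Full-scale range = 2.5 V. LSB = 2.5 V / 2^16 ≈ 38.15 µV.
V_in − V_min = 1.979276 − (0) = 1.979276 V.
Divide by LSB: 1.979276 × 65536/2.5 = 51885.5328.
Truncating gives code 51885.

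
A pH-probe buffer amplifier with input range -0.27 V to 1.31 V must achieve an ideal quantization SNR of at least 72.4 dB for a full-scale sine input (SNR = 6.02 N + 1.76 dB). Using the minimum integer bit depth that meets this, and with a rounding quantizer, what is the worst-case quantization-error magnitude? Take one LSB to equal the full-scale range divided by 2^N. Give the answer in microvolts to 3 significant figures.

193 µV

The full-scale span is 1.31 − (-0.27) = 1.58 V.
N ≥ (72.4 − 1.76)/6.02 = 11.734 → N_min = 12.
LSB = 1.58 V ÷ 2^12 = 1.58/4096 V = 385.74 µV.
Max error for round-to-nearest is LSB/2 = 193 µV.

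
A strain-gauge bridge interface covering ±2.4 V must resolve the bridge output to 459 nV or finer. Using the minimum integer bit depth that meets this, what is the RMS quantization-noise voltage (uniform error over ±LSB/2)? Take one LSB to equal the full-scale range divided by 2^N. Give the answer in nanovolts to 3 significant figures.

82.6 nV

Span: 2.4 V − (-2.4 V) = 4.8 V.
4.8 V / 459 nV = 1.046e7. Since 2^23 = 8388608 and 2^24 = 16777216, N = 24.
Step size = 4.8/16777216 V = 286.10 nV.
RMS noise = LSB/√12 = 82.6 nV.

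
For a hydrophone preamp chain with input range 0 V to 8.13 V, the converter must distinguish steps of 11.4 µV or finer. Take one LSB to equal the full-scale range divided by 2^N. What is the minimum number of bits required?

Range is 8.13 V.
Need 2^N ≥ 8.13 V / 11.4 µV = 713200 → N_min = 20.

20 bits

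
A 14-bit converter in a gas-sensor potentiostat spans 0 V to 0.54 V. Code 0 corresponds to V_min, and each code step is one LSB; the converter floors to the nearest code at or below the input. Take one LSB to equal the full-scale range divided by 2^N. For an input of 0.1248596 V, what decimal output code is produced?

Range is 0.54 V. LSB = 0.54 V / 2^14 ≈ 32.96 µV.
(V_in − V_min) × 2^14/range = (0.1248596 − (0)) × 16384/0.54 = 3788.333.
Floor → code = 3788.

3788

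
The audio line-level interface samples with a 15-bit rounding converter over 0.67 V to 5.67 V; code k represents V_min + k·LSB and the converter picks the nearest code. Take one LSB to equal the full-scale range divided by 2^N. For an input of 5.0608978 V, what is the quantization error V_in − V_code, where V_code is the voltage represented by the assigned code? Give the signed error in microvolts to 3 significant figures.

+28.7 µV

Full-scale range = 5.67 V − (0.67 V) = 5 V. LSB = 5 V / 2^15 ≈ 152.6 µV.
(5.0608978 − (0.67)) / LSB = 4.3908978 × 32768/5 = 28776.1878. Nearest integer: k = 28776.
V_code = 0.67 + (28776/32768) × 5 = 5.0608691406 V.
Error = V_in − V_code = 5.0608978 − (5.0608691406) = +28.7 µV.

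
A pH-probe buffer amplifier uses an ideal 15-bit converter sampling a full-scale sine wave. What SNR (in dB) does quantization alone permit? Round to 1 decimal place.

For an ideal N-bit converter with full-scale sine input, SNR = 6.02 N + 1.76 dB. SNR = 6.02 × 15 + 1.76 = 90.30 + 1.76 = 92.06 dB.

92.1 dB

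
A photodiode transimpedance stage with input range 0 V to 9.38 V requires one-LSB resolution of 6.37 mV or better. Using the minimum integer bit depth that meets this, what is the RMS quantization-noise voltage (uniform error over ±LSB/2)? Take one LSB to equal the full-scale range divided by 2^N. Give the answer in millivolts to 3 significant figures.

Full-scale range = 9.38 V.
Levels needed ≥ 9.38/6.37 mV = 1473. 2^11 = 2048 suffices, so N_min = 11.
LSB = 9.38 V / 2^11 = 4.5801 mV.
V_rms = LSB/√12 = 1.32 mV.

1.32 mV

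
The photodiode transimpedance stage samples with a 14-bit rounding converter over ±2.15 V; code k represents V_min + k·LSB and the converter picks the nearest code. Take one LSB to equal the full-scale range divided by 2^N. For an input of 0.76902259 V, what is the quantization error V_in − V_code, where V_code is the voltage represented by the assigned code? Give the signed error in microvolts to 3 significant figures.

+40.7 µV

Range = 2.15 − (-2.15) = 4.3 V. LSB = 4.3 V / 2^14 ≈ 262.5 µV.
(0.76902259 − (-2.15)) / LSB = 2.91902259 × 16384/4.3 = 11122.1549. Nearest integer: k = 11122.
V_code = -2.15 + (11122/16384) × 4.3 = 0.76898193359 V.
V_in − V_code = 0.76902259 − (0.76898193359) = +40.7 µV.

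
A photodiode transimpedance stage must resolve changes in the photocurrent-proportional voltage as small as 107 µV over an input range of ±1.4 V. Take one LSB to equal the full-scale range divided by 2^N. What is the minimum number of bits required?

The full-scale span is 1.4 − (-1.4) = 2.8 V.
Levels needed ≥ 2.8/107 µV = 26170. 2^15 = 32768 suffices, so N_min = 15.

15 bits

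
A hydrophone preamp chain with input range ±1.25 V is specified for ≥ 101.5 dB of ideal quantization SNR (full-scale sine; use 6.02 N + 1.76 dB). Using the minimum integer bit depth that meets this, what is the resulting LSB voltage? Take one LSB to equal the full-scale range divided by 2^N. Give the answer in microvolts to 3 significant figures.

19.1 µV

The full-scale span is 1.25 − (-1.25) = 2.5 V.
Required N = ⌈(101.5 − 1.76)/6.02⌉ = ⌈16.568⌉ = 17.
One LSB is 2.5 V / 131072 = 19.1 µV.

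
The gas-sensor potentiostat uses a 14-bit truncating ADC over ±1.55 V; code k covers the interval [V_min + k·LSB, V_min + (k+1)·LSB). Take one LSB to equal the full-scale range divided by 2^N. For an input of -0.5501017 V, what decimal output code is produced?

5284

Range = 1.55 − (-1.55) = 3.1 V. LSB = 3.1 V / 2^14 ≈ 189.2 µV.
(V_in − V_min) × 2^14/range = (-0.5501017 − (-1.55)) × 16384/3.1 = 5284.624.
Floor → code = 5284.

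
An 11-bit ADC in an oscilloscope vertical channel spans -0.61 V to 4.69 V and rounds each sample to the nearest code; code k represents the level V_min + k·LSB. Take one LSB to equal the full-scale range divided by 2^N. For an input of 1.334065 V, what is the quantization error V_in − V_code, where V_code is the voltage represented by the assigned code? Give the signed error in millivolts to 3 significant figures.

+0.559 mV

The full-scale span is 4.69 − (-0.61) = 5.3 V. LSB = 5.3 V / 2^11 ≈ 2.588 mV.
Position in LSBs: (1.334065 − (-0.61)) × 2048/5.3 = 751.2161; rounding gives k = 751.
Reconstructed level: -0.61 + 751 × 5.3/2048 V = 1.333505859 V.
Error = V_in − V_code = 1.334065 − (1.333505859) = +0.559 mV.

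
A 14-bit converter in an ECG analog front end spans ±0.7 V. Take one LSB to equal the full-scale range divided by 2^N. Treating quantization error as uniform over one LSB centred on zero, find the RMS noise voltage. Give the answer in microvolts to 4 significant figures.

24.67 µV

Span: 0.7 V − (-0.7 V) = 1.4 V.
LSB = 1.4 V / 2^14 = 85.4492 µV.
RMS of a uniform error over width LSB is LSB/√12 = 24.67 µV.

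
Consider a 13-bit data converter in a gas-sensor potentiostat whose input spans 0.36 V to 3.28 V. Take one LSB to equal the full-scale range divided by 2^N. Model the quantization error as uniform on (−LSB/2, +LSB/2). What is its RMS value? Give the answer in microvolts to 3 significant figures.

The full-scale span is 3.28 − (0.36) = 2.92 V.
LSB = 2.92 V / 2^13 = 356.45 µV.
RMS of a uniform error over width LSB is LSB/√12 = 103 µV.

103 µV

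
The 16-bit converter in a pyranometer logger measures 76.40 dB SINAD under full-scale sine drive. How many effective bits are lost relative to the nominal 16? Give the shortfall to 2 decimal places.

N_eff = (76.40 − 1.76)/6.02 = 12.3987 bits.
Shortfall = 16 − 12.3987 = 3.6013 bits.

3.60 bits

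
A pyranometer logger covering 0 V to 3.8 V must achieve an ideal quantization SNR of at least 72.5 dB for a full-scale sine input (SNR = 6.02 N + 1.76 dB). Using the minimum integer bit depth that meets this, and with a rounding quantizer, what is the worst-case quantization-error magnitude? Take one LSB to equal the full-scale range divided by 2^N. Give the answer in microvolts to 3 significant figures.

464 µV

Range is 3.8 V.
N ≥ (72.5 − 1.76)/6.02 = 11.751 → N_min = 12.
LSB = 3.8 V / 2^12 = 0.92773 mV.
Max error for round-to-nearest is LSB/2 = 464 µV.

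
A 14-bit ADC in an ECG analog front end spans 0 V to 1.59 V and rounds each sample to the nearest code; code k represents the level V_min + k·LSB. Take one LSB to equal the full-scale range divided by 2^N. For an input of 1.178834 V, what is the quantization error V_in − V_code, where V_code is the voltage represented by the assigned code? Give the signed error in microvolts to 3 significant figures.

+17.5 µV

V_FS = 1.59 V. LSB = 1.59 V / 2^14 ≈ 97.05 µV.
Position in LSBs: (1.178834 − (0)) × 16384/1.59 = 12147.1800; rounding gives k = 12147.
Reconstructed level: 0 + 12147 × 1.59/16384 V = 1.1788165283 V.
Error = V_in − V_code = 1.178834 − (1.1788165283) = +17.5 µV.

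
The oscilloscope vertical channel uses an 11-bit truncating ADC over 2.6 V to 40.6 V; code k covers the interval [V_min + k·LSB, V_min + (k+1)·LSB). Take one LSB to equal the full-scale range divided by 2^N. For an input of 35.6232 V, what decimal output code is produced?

1779

The full-scale span is 40.6 − (2.6) = 38 V. LSB = 38 V / 2^11 ≈ 18.55 mV.
V_in − V_min = 35.6232 − (2.6) = 33.0232 V.
Divide by LSB: 33.0232 × 2048/38 = 1779.7767.
Truncating gives code 1779.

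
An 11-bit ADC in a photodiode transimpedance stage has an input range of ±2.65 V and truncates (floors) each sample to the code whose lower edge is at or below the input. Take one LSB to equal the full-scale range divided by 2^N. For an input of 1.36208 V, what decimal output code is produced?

1550

Range = 2.65 − (-2.65) = 5.3 V. LSB = 5.3 V / 2^11 ≈ 2.588 mV.
code = ⌊(V_in − V_min)/LSB⌋ = ⌊(V_in − V_min) × 2^11 / range⌋
     = ⌊(1.36208 − (-2.65)) × 2048 / 5.3⌋ = ⌊4.01208 × 2048/5.3⌋
     = ⌊1550.328⌋ = 1550.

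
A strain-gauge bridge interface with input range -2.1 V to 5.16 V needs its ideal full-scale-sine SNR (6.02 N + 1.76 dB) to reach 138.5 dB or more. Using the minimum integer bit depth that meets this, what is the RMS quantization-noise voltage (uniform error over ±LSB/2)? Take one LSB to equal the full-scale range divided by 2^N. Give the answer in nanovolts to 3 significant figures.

250 nV

Range = 5.16 − (-2.1) = 7.26 V.
6.02 N + 1.76 ≥ 138.5 gives N ≥ 22.714, so the minimum integer is 23.
One LSB is 7.26 V / 8388608 = 0.86546 µV.
RMS noise = LSB/√12 = 250 nV.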